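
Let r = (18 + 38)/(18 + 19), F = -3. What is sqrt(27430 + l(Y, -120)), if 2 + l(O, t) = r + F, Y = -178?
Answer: sqrt(37546897)/37 ≈ 165.61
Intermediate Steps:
r = 56/37 ≈ 1.5135
l(O, t) = -129/37 (l(O, t) = -2 + (56/37 - 3) = -2 - 55/37 = -129/37)
sqrt(27430 + l(Y, -120)) = sqrt(27430 - 129/37) = sqrt(1014781/37) = sqrt(37546897)/37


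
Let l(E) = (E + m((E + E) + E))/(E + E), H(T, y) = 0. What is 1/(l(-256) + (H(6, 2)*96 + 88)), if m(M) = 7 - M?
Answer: 512/44537 ≈ 0.011496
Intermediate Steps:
l(E) = (7 - 2*E)/(2*E) (l(E) = (E + (7 - ((E + E) + E)))/(E + E) = (E + (7 - (2*E + E)))/((2*E)) = (E + (7 - 3*E))*(1/(2*E)) = (7 - 2*E)*(1/(2*E)) = (7 - 2*E)/(2*E))
1/(l(-256) + (H(6, 2)*96 + 88)) = 1/((7/2 - 1*(-256))/(-256) + (0*96 + 88)) = 1/(-(7/2 + 256)/256 + (0 + 88)) = 1/(-1/256*519/2 + 88) = 1/(-519/512 + 88) = 1/(44537/512) = 512/44537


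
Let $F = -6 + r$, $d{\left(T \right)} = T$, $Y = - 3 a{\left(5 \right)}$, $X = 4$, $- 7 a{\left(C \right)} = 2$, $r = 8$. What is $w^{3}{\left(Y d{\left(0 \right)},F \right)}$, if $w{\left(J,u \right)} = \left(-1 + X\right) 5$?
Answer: $3375$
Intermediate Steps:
$a{\left(C \right)} = - \frac{2}{7}$ ($a{\left(C \right)} = \left(- \frac{1}{7}\right) 2 = - \frac{2}{7}$)
$Y = \frac{6}{7}$ ($Y = \left(-3\right) \left(- \frac{2}{7}\right) = \frac{6}{7} \approx 0.85714$)
$F = 2$ ($F = -6 + 8 = 2$)
$w{\left(J,u \right)} = 15$ ($w{\left(J,u \right)} = \left(-1 + 4\right) 5 = 3 \cdot 5 = 15$)
$w^{3}{\left(Y d{\left(0 \right)},F \right)} = 15^{3} = 3375$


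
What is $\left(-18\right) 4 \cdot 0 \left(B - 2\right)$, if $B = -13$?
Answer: $0$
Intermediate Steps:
$\left(-18\right) 4 \cdot 0 \left(B - 2\right) = \left(-18\right) 4 \cdot 0 \left(-13 - 2\right) = - 72 \cdot 0 \left(-15\right) = \left(-72\right) 0 = 0$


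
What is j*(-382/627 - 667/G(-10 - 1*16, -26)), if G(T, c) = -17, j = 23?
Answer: 9469445/10659 ≈ 888.40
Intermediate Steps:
j*(-382/627 - 667/G(-10 - 1*16, -26)) = 23*(-382/627 - 667/(-17)) = 23*(-382*1/627 - 667*(-1/17)) = 23*(-382/627 + 667/17) = 23*(411715/10659) = 9469445/10659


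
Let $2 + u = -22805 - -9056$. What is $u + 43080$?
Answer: $29329$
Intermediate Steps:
$u = -13751$ ($u = -2 - 13749 = -13751$)
$u + 43080 = -13751 + 43080 = 29329$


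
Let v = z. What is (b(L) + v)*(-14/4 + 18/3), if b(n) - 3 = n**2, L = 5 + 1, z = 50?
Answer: 445/2 ≈ 222.50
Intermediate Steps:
L = 6
v = 50
b(n) = 3 + n**2
(b(L) + v)*(-14/4 + 18/3) = ((3 + 6**2) + 50)*(-14/4 + 18/3) = ((3 + 36) + 50)*(-14*1/4 + 18*(1/3)) = (39 + 50)*(-7/2 + 6) = 89*(5/2) = 445/2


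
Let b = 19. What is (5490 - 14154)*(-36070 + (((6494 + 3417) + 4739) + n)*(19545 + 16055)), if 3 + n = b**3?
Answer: -6632963719920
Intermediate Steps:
n = 6856 (n = -3 + 19**3 = -3 + 6859 = 6856)
(5490 - 14154)*(-36070 + (((6494 + 3417) + 4739) + n)*(19545 + 16055)) = (5490 - 14154)*(-36070 + (((6494 + 3417) + 4739) + 6856)*(19545 + 16055)) = -8664*(-36070 + ((9911 + 4739) + 6856)*35600) = -8664*(-36070 + (14650 + 6856)*35600) = -8664*(-36070 + 21506*35600) = -8664*(-36070 + 765613600) = -8664*765577530 = -6632963719920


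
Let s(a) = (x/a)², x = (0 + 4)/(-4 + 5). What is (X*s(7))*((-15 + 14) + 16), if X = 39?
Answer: 9360/49 ≈ 191.02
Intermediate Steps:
x = 4 (x = 4/1 = 4*1 = 4)
s(a) = 16/a² (s(a) = (4/a)² = 16/a²)
(X*s(7))*((-15 + 14) + 16) = (39*(16/7²))*((-15 + 14) + 16) = (39*(16*(1/49)))*(-1 + 16) = (39*(16/49))*15 = (624/49)*15 = 9360/49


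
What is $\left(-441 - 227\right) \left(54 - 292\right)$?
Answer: $158984$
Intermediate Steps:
$\left(-441 - 227\right) \left(54 - 292\right) = \left(-668\right) \left(-238\right) = 158984$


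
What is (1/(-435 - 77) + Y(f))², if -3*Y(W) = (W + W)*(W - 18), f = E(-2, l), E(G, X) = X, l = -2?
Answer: 1677967369/2359296 ≈ 711.21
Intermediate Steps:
f = -2
Y(W) = -2*W*(-18 + W)/3 (Y(W) = -(W + W)*(W - 18)/3 = -2*W*(-18 + W)/3)
(1/(-435 - 77) + Y(f))² = (1/(-435 - 77) + (⅔)*(-2)*(18 - 1*(-2)))² = (1/(-512) + (⅔)*(-2)*(18 + 2))² = (-1/512 + (⅔)*(-2)*20)² = (-1/512 - 80/3)² = (-40963/1536)² = 1677967369/2359296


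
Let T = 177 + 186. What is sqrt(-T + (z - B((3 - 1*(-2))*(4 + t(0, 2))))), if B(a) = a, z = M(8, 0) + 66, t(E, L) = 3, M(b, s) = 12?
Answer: 8*I*sqrt(5) ≈ 17.889*I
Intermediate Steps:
z = 78 (z = 12 + 66 = 78)
T = 363
sqrt(-T + (z - B((3 - 1*(-2))*(4 + t(0, 2))))) = sqrt(-1*363 + (78 - (3 - 1*(-2))*(4 + 3))) = sqrt(-363 + (78 - (3 + 2)*7)) = sqrt(-363 + (78 - 5*7)) = sqrt(-363 + (78 - 1*35)) = sqrt(-363 + (78 - 35)) = sqrt(-363 + 43) = sqrt(-320) = 8*I*sqrt(5)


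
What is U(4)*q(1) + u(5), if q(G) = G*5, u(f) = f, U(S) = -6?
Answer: -25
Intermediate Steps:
q(G) = 5*G
U(4)*q(1) + u(5) = -30 + 5 = -25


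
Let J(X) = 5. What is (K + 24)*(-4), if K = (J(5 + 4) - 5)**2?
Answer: -96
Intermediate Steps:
K = 0 (K = (5 - 5)**2 = 0**2 = 0)
(K + 24)*(-4) = (0 + 24)*(-4) = 24*(-4) = -96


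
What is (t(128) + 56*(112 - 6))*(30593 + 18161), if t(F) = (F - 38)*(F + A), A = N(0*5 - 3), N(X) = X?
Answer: 837886244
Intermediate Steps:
A = -3 (A = 0*5 - 3 = 0 - 3 = -3)
t(F) = (-38 + F)*(-3 + F) (t(F) = (F - 38)*(F - 3) = (-38 + F)*(-3 + F))
(t(128) + 56*(112 - 6))*(30593 + 18161) = ((114 + 128² - 41*128) + 56*(112 - 6))*(30593 + 18161) = ((114 + 16384 - 5248) + 56*106)*48754 = (11250 + 5936)*48754 = 17186*48754 = 837886244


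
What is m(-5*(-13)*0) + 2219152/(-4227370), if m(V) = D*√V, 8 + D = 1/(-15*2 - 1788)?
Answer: -1109576/2113685 ≈ -0.52495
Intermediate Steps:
D = -14545/1818 (D = -8 + 1/(-15*2 - 1788) = -8 + 1/(-30 - 1788) = -8 + 1/(-1818) = -8 - 1/1818 = -14545/1818 ≈ -8.0005)
m(V) = -14545*√V/1818
m(-5*(-13)*0) + 2219152/(-4227370) = -14545*√(-5*(-13)*0)/1818 + 2219152/(-4227370) = -14545*√(65*0)/1818 + 2219152*(-1/4227370) = -14545*√0/1818 - 1109576/2113685 = -14545/1818*0 - 1109576/2113685 = 0 - 1109576/2113685 = -1109576/2113685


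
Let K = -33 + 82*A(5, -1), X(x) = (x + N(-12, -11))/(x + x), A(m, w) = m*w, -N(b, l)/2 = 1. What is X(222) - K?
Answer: 49228/111 ≈ 443.50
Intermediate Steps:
N(b, l) = -2 (N(b, l) = -2*1 = -2)
X(x) = (-2 + x)/(2*x) (X(x) = (x - 2)/(x + x) = (-2 + x)/((2*x)) = (-2 + x)*(1/(2*x)) = (-2 + x)/(2*x))
K = -443 (K = -33 + 82*(5*(-1)) = -33 + 82*(-5) = -33 - 410 = -443)
X(222) - K = (½)*(-2 + 222)/222 - 1*(-443) = (½)*(1/222)*220 + 443 = 55/111 + 443 = 49228/111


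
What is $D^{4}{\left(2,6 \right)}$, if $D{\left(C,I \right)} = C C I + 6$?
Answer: $810000$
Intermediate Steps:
$D{\left(C,I \right)} = 6 + I C^{2}$ ($D{\left(C,I \right)} = C^{2} I + 6 = I C^{2} + 6 = 6 + I C^{2}$)
$D^{4}{\left(2,6 \right)} = \left(6 + 6 \cdot 2^{2}\right)^{4} = \left(6 + 6 \cdot 4\right)^{4} = \left(6 + 24\right)^{4} = 30^{4} = 810000$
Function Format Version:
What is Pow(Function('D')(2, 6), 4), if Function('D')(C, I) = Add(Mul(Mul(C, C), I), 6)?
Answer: 810000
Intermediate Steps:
Function('D')(C, I) = Add(6, Mul(I, Pow(C, 2))) (Function('D')(C, I) = Add(Mul(Pow(C, 2), I), 6) = Add(Mul(I, Pow(C, 2)), 6) = Add(6, Mul(I, Pow(C, 2))))
Pow(Function('D')(2, 6), 4) = Pow(Add(6, Mul(6, Pow(2, 2))), 4) = Pow(Add(6, Mul(6, 4)), 4) = Pow(Add(6, 24), 4) = Pow(30, 4) = 810000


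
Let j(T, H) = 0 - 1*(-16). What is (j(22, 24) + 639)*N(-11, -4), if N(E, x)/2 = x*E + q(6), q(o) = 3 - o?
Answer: 53710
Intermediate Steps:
j(T, H) = 16 (j(T, H) = 0 + 16 = 16)
N(E, x) = -6 + 2*E*x (N(E, x) = 2*(x*E + (3 - 1*6)) = 2*(E*x + (3 - 6)) = 2*(E*x - 3) = 2*(-3 + E*x) = -6 + 2*E*x)
(j(22, 24) + 639)*N(-11, -4) = (16 + 639)*(-6 + 2*(-11)*(-4)) = 655*(-6 + 88) = 655*82 = 53710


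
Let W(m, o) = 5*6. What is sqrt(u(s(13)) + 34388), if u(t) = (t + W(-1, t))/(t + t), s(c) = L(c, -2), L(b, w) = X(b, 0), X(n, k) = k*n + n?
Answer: sqrt(23247406)/26 ≈ 185.44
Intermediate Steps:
W(m, o) = 30
X(n, k) = n + k*n
L(b, w) = b (L(b, w) = b*(1 + 0) = b*1 = b)
s(c) = c
u(t) = (30 + t)/(2*t) (u(t) = (t + 30)/(t + t) = (30 + t)/((2*t)) = (30 + t)*(1/(2*t)) = (30 + t)/(2*t))
sqrt(u(s(13)) + 34388) = sqrt((1/2)*(30 + 13)/13 + 34388) = sqrt((1/2)*(1/13)*43 + 34388) = sqrt(43/26 + 34388) = sqrt(894131/26) = sqrt(23247406)/26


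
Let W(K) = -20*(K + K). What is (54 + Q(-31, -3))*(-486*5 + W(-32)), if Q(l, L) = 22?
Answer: -87400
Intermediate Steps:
W(K) = -40*K
(54 + Q(-31, -3))*(-486*5 + W(-32)) = (54 + 22)*(-486*5 - 40*(-32)) = 76*(-2430 + 1280) = 76*(-1150) = -87400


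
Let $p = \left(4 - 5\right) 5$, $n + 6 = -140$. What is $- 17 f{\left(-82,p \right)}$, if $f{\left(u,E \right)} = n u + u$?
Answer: $-202130$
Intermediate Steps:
$n = -146$ ($n = -6 - 140 = -146$)
$p = -5$ ($p = \left(-1\right) 5 = -5$)
$f{\left(u,E \right)} = - 145 u$ ($f{\left(u,E \right)} = - 146 u + u = - 145 u$)
$- 17 f{\left(-82,p \right)} = - 17 \left(\left(-145\right) \left(-82\right)\right) = \left(-17\right) 11890 = -202130$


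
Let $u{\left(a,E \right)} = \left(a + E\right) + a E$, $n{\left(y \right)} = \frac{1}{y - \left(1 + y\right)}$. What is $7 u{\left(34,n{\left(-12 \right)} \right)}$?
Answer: $-7$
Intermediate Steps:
$n{\left(y \right)} = -1$ ($n{\left(y \right)} = \frac{1}{y - \left(1 + y\right)} = \frac{1}{-1} = -1$)
$u{\left(a,E \right)} = E + a + E a$ ($u{\left(a,E \right)} = \left(E + a\right) + E a = E + a + E a$)
$7 u{\left(34,n{\left(-12 \right)} \right)} = 7 \left(-1 + 34 - 34\right) = 7 \left(-1\right) = -7$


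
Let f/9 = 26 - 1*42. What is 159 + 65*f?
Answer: -9201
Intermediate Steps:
f = -144 (f = 9*(26 - 1*42) = 9*(26 - 42) = 9*(-16) = -144)
159 + 65*f = 159 + 65*(-144) = 159 - 9360 = -9201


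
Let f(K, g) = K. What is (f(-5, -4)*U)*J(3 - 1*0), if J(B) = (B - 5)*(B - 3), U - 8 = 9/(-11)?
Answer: 0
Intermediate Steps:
U = 79/11 (U = 8 + 9/(-11) = 8 + 9*(-1/11) = 8 - 9/11 = 79/11 ≈ 7.1818)
J(B) = (-5 + B)*(-3 + B)
(f(-5, -4)*U)*J(3 - 1*0) = (-5*79/11)*(15 + (3 - 1*0)² - 8*(3 - 1*0)) = -395*(15 + (3 + 0)² - 8*(3 + 0))/11 = -395*(15 + 3² - 8*3)/11 = -395*(15 + 9 - 24)/11 = -395/11*0 = 0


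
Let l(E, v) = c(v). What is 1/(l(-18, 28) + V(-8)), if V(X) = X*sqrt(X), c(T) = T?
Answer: 7/324 + I*sqrt(2)/81 ≈ 0.021605 + 0.017459*I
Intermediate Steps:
l(E, v) = v
V(X) = X**(3/2)
1/(l(-18, 28) + V(-8)) = 1/(28 + (-8)**(3/2)) = 1/(28 - 16*I*sqrt(2))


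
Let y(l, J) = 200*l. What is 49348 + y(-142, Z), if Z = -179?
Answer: 20948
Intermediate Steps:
49348 + y(-142, Z) = 49348 + 200*(-142) = 49348 - 28400 = 20948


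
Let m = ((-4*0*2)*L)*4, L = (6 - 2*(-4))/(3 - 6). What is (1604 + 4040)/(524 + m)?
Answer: 1411/131 ≈ 10.771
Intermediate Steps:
L = -14/3 (L = (6 + 8)/(-3) = 14*(-⅓) = -14/3 ≈ -4.6667)
m = 0 (m = ((-4*0*2)*(-14/3))*4 = ((0*2)*(-14/3))*4 = (0*(-14/3))*4 = 0*4 = 0)
(1604 + 4040)/(524 + m) = (1604 + 4040)/(524 + 0) = 5644/524 = 5644*(1/524) = 1411/131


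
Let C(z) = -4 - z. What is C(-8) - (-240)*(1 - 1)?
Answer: 4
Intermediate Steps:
C(-8) - (-240)*(1 - 1) = (-4 - 1*(-8)) - (-240)*(1 - 1) = (-4 + 8) - (-240)*0 = 4 - 120*0 = 4 + 0 = 4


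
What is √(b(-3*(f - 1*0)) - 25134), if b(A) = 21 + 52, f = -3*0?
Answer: I*√25061 ≈ 158.31*I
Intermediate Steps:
f = 0
b(A) = 73
√(b(-3*(f - 1*0)) - 25134) = √(73 - 25134) = √(-25061) = I*√25061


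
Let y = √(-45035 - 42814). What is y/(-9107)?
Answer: -3*I*√9761/9107 ≈ -0.032546*I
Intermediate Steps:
y = 3*I*√9761 (y = √(-87849) = 3*I*√9761 ≈ 296.39*I)
y/(-9107) = (3*I*√9761)/(-9107) = (3*I*√9761)*(-1/9107) = -3*I*√9761/9107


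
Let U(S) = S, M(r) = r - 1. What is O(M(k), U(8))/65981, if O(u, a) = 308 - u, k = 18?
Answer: 291/65981 ≈ 0.0044104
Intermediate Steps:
M(r) = -1 + r
O(M(k), U(8))/65981 = (308 - (-1 + 18))/65981 = (308 - 1*17)*(1/65981) = (308 - 17)*(1/65981) = 291*(1/65981) = 291/65981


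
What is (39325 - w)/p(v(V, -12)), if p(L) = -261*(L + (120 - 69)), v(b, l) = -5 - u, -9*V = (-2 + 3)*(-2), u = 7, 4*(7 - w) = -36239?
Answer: -121033/40716 ≈ -2.9726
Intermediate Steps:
w = 36267/4 (w = 7 - 1/4*(-36239) = 7 + 36239/4 = 36267/4 ≈ 9066.8)
V = 2/9 (V = -(-2 + 3)*(-2)/9 = -(-2)/9 = -1/9*(-2) = 2/9 ≈ 0.22222)
v(b, l) = -12 (v(b, l) = -5 - 1*7 = -5 - 7 = -12)
p(L) = -13311 - 261*L (p(L) = -261*(L + 51) = -261*(51 + L) = -13311 - 261*L)
(39325 - w)/p(v(V, -12)) = (39325 - 1*36267/4)/(-13311 - 261*(-12)) = (39325 - 36267/4)/(-13311 + 3132) = (121033/4)/(-10179) = (121033/4)*(-1/10179) = -121033/40716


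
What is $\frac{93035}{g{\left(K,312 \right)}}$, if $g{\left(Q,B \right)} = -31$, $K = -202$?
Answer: $- \frac{93035}{31} \approx -3001.1$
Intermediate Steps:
$\frac{93035}{g{\left(K,312 \right)}} = \frac{93035}{-31} = 93035 \left(- \frac{1}{31}\right) = - \frac{93035}{31}$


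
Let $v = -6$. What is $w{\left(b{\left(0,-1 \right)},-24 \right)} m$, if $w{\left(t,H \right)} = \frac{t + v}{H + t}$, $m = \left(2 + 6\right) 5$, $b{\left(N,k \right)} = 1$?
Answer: $\frac{200}{23} \approx 8.6956$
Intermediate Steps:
$m = 40$ ($m = 8 \cdot 5 = 40$)
$w{\left(t,H \right)} = \frac{-6 + t}{H + t}$ ($w{\left(t,H \right)} = \frac{t - 6}{H + t} = \frac{-6 + t}{H + t}$)
$w{\left(b{\left(0,-1 \right)},-24 \right)} m = \frac{-6 + 1}{-24 + 1} \cdot 40 = \frac{1}{-23} \left(-5\right) 40 = \left(- \frac{1}{23}\right) \left(-5\right) 40 = \frac{5}{23} \cdot 40 = \frac{200}{23}$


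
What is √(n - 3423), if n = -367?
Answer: I*√3790 ≈ 61.563*I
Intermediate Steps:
√(n - 3423) = √(-367 - 3423) = √(-3790) = I*√3790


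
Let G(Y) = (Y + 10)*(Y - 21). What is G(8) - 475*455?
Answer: -216359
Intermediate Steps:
G(Y) = (-21 + Y)*(10 + Y) (G(Y) = (10 + Y)*(-21 + Y) = (-21 + Y)*(10 + Y))
G(8) - 475*455 = (-210 + 8² - 11*8) - 475*455 = (-210 + 64 - 88) - 216125 = -234 - 216125 = -216359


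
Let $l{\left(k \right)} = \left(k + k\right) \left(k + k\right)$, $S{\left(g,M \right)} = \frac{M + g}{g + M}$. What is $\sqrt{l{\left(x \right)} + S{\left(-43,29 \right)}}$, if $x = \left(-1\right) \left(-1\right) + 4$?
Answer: $\sqrt{101} \approx 10.05$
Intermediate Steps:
$x = 5$ ($x = 1 + 4 = 5$)
$S{\left(g,M \right)} = 1$ ($S{\left(g,M \right)} = \frac{M + g}{M + g} = 1$)
$l{\left(k \right)} = 4 k^{2}$ ($l{\left(k \right)} = 2 k 2 k = 4 k^{2}$)
$\sqrt{l{\left(x \right)} + S{\left(-43,29 \right)}} = \sqrt{4 \cdot 5^{2} + 1} = \sqrt{4 \cdot 25 + 1} = \sqrt{100 + 1} = \sqrt{101}$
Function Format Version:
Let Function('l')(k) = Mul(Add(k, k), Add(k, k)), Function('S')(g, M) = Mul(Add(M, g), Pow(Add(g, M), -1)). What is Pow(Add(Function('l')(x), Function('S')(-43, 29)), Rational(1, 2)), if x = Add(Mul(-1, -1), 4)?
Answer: Pow(101, Rational(1, 2)) ≈ 10.050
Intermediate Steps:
x = 5 (x = Add(1, 4) = 5)
Function('S')(g, M) = 1 (Function('S')(g, M) = Mul(Add(M, g), Pow(Add(M, g), -1)) = 1)
Function('l')(k) = Mul(4, Pow(k, 2)) (Function('l')(k) = Mul(Mul(2, k), Mul(2, k)) = Mul(4, Pow(k, 2)))
Pow(Add(Function('l')(x), Function('S')(-43, 29)), Rational(1, 2)) = Pow(Add(Mul(4, Pow(5, 2)), 1), Rational(1, 2)) = Pow(Add(Mul(4, 25), 1), Rational(1, 2)) = Pow(Add(100, 1), Rational(1, 2)) = Pow(101, Rational(1, 2))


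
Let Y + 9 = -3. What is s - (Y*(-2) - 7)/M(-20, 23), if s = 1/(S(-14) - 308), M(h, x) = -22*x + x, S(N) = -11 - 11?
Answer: 1709/53130 ≈ 0.032166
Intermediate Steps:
Y = -12 (Y = -9 - 3 = -12)
S(N) = -22
M(h, x) = -21*x
s = -1/330 (s = 1/(-22 - 308) = 1/(-330) = -1/330 ≈ -0.0030303)
s - (Y*(-2) - 7)/M(-20, 23) = -1/330 - (-12*(-2) - 7)/((-21*23)) = -1/330 - (24 - 7)/(-483) = -1/330 - 17*(-1)/483 = -1/330 - 1*(-17/483) = -1/330 + 17/483 = 1709/53130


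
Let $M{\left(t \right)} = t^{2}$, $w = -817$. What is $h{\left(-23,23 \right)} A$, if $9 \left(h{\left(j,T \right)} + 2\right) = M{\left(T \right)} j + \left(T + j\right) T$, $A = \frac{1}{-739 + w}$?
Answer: $\frac{12185}{14004} \approx 0.87011$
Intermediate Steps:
$A = - \frac{1}{1556}$ ($A = \frac{1}{-739 - 817} = \frac{1}{-1556} = - \frac{1}{1556} \approx -0.00064267$)
$h{\left(j,T \right)} = -2 + \frac{T \left(T + j\right)}{9} + \frac{j T^{2}}{9}$ ($h{\left(j,T \right)} = -2 + \frac{T^{2} j + \left(T + j\right) T}{9} = -2 + \frac{j T^{2} + T \left(T + j\right)}{9} = -2 + \frac{T \left(T + j\right) + j T^{2}}{9} = -2 + \left(\frac{T \left(T + j\right)}{9} + \frac{j T^{2}}{9}\right) = -2 + \frac{T \left(T + j\right)}{9} + \frac{j T^{2}}{9}$)
$h{\left(-23,23 \right)} A = \left(-2 + \frac{23^{2}}{9} + \frac{1}{9} \cdot 23 \left(-23\right) + \frac{1}{9} \left(-23\right) 23^{2}\right) \left(- \frac{1}{1556}\right) = \left(-2 + \frac{1}{9} \cdot 529 - \frac{529}{9} + \frac{1}{9} \left(-23\right) 529\right) \left(- \frac{1}{1556}\right) = \left(-2 + \frac{529}{9} - \frac{529}{9} - \frac{12167}{9}\right) \left(- \frac{1}{1556}\right) = \left(- \frac{12185}{9}\right) \left(- \frac{1}{1556}\right) = \frac{12185}{14004}$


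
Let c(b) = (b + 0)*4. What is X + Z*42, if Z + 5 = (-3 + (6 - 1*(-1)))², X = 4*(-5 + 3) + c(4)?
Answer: 470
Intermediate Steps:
c(b) = 4*b (c(b) = b*4 = 4*b)
X = 8 (X = 4*(-5 + 3) + 4*4 = 4*(-2) + 16 = -8 + 16 = 8)
Z = 11 (Z = -5 + (-3 + (6 - 1*(-1)))² = -5 + (-3 + (6 + 1))² = -5 + (-3 + 7)² = -5 + 4² = -5 + 16 = 11)
X + Z*42 = 8 + 11*42 = 8 + 462 = 470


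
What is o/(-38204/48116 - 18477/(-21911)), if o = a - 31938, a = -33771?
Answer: -17318751535071/12987872 ≈ -1.3335e+6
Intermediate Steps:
o = -65709 (o = -33771 - 31938 = -65709)
o/(-38204/48116 - 18477/(-21911)) = -65709/(-38204/48116 - 18477/(-21911)) = -65709/(-38204*1/48116 - 18477*(-1/21911)) = -65709/(-9551/12029 + 18477/21911) = -65709/12987872/263567419 = -65709*263567419/12987872 = -17318751535071/12987872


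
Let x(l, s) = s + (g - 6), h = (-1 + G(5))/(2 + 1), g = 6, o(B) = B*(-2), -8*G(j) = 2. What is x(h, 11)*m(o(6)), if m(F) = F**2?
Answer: 1584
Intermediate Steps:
G(j) = -1/4 (G(j) = -1/8*2 = -1/4)
o(B) = -2*B
h = -5/12 (h = (-1 - 1/4)/(2 + 1) = -5/4/3 = -5/4*1/3 = -5/12 ≈ -0.41667)
x(l, s) = s (x(l, s) = s + (6 - 6) = s + 0 = s)
x(h, 11)*m(o(6)) = 11*(-2*6)**2 = 11*(-12)**2 = 11*144 = 1584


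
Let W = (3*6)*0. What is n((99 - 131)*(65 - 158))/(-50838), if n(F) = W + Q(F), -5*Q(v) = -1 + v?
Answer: 595/50838 ≈ 0.011704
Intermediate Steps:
Q(v) = ⅕ - v/5 (Q(v) = -(-1 + v)/5 = ⅕ - v/5)
W = 0 (W = 18*0 = 0)
n(F) = ⅕ - F/5 (n(F) = 0 + (⅕ - F/5) = ⅕ - F/5)
n((99 - 131)*(65 - 158))/(-50838) = (⅕ - (99 - 131)*(65 - 158)/5)/(-50838) = (⅕ - (-32)*(-93)/5)*(-1/50838) = (⅕ - ⅕*2976)*(-1/50838) = (⅕ - 2976/5)*(-1/50838) = -595*(-1/50838) = 595/50838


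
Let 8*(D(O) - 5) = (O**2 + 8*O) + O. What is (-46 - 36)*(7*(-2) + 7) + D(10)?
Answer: 2411/4 ≈ 602.75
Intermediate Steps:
D(O) = 5 + O**2/8 + 9*O/8 (D(O) = 5 + ((O**2 + 8*O) + O)/8 = 5 + (O**2 + 9*O)/8 = 5 + (O**2/8 + 9*O/8) = 5 + O**2/8 + 9*O/8)
(-46 - 36)*(7*(-2) + 7) + D(10) = (-46 - 36)*(7*(-2) + 7) + (5 + (1/8)*10**2 + (9/8)*10) = -82*(-14 + 7) + (5 + (1/8)*100 + 45/4) = -82*(-7) + (5 + 25/2 + 45/4) = 574 + 115/4 = 2411/4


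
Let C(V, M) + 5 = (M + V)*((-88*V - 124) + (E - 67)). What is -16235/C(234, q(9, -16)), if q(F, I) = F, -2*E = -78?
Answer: 16235/5040797 ≈ 0.0032207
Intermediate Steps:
E = 39 (E = -½*(-78) = 39)
C(V, M) = -5 + (-152 - 88*V)*(M + V) (C(V, M) = -5 + (M + V)*((-88*V - 124) + (39 - 67)) = -5 + (M + V)*((-124 - 88*V) - 28) = -5 + (M + V)*(-152 - 88*V) = -5 + (-152 - 88*V)*(M + V))
-16235/C(234, q(9, -16)) = -16235/(-5 - 152*9 - 152*234 - 88*234² - 88*9*234) = -16235/(-5 - 1368 - 35568 - 88*54756 - 185328) = -16235/(-5 - 1368 - 35568 - 4818528 - 185328) = -16235/(-5040797) = -16235*(-1/5040797) = 16235/5040797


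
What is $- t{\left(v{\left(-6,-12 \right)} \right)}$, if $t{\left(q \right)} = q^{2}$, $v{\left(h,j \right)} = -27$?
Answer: $-729$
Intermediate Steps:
$- t{\left(v{\left(-6,-12 \right)} \right)} = - \left(-27\right)^{2} = \left(-1\right) 729 = -729$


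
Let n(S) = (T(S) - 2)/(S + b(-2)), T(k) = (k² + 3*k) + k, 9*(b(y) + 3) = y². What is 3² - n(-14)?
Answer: 2583/149 ≈ 17.336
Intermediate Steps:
b(y) = -3 + y²/9
T(k) = k² + 4*k
n(S) = (-2 + S*(4 + S))/(-23/9 + S) (n(S) = (S*(4 + S) - 2)/(S + (-3 + (⅑)*(-2)²)) = (-2 + S*(4 + S))/(S + (-3 + (⅑)*4)) = (-2 + S*(4 + S))/(S + (-3 + 4/9)) = (-2 + S*(4 + S))/(S - 23/9) = (-2 + S*(4 + S))/(-23/9 + S))
3² - n(-14) = 3² - 9*(-2 - 14*(4 - 14))/(-23 + 9*(-14)) = 9 - 9*(-2 - 14*(-10))/(-23 - 126) = 9 - 9*(-2 + 140)/(-149) = 9 - 9*(-1)*138/149 = 9 - 1*(-1242/149) = 9 + 1242/149 = 2583/149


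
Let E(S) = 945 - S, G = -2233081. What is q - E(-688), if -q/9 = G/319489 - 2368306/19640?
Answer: -1521070354207/3137381980 ≈ -484.82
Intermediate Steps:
q = 3602274419133/3137381980 (q = -9*(-2233081/319489 - 2368306/19640) = -9*(-2233081*1/319489 - 2368306*1/19640) = -9*(-2233081/319489 - 1184153/9820) = -9*(-400252713237/3137381980) = 3602274419133/3137381980 ≈ 1148.2)
q - E(-688) = 3602274419133/3137381980 - (945 - 1*(-688)) = 3602274419133/3137381980 - (945 + 688) = 3602274419133/3137381980 - 1*1633 = 3602274419133/3137381980 - 1633 = -1521070354207/3137381980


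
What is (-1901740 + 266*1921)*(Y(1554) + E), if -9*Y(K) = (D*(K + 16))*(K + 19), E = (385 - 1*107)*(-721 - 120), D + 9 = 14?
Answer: 20099499462928/9 ≈ 2.2333e+12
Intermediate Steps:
D = 5 (D = -9 + 14 = 5)
E = -233798 (E = (385 - 107)*(-841) = 278*(-841) = -233798)
Y(K) = -(19 + K)*(80 + 5*K)/9 (Y(K) = -5*(K + 16)*(K + 19)/9 = -5*(16 + K)*(19 + K)/9 = -(80 + 5*K)*(19 + K)/9 = -(19 + K)*(80 + 5*K)/9)
(-1901740 + 266*1921)*(Y(1554) + E) = (-1901740 + 266*1921)*((-1520/9 - 175/9*1554 - 5/9*1554²) - 233798) = (-1901740 + 510986)*((-1520/9 - 90650/3 - 5/9*2414916) - 233798) = -1390754*((-1520/9 - 90650/3 - 1341620) - 233798) = -1390754*(-12348050/9 - 233798) = -1390754*(-14452232/9) = 20099499462928/9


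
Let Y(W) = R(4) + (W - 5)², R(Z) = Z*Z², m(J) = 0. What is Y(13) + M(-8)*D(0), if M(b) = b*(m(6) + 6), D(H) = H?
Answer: 128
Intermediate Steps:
R(Z) = Z³
M(b) = 6*b (M(b) = b*(0 + 6) = b*6 = 6*b)
Y(W) = 64 + (-5 + W)² (Y(W) = 4³ + (W - 5)² = 64 + (-5 + W)²)
Y(13) + M(-8)*D(0) = (64 + (-5 + 13)²) + (6*(-8))*0 = (64 + 8²) - 48*0 = (64 + 64) + 0 = 128 + 0 = 128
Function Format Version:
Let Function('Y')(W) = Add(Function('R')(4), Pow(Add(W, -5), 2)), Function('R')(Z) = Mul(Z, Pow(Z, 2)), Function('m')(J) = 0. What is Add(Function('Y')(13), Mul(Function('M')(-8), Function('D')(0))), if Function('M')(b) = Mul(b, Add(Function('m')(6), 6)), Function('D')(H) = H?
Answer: 128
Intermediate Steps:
Function('R')(Z) = Pow(Z, 3)
Function('M')(b) = Mul(6, b) (Function('M')(b) = Mul(b, Add(0, 6)) = Mul(b, 6) = Mul(6, b))
Function('Y')(W) = Add(64, Pow(Add(-5, W), 2)) (Function('Y')(W) = Add(Pow(4, 3), Pow(Add(W, -5), 2)) = Add(64, Pow(Add(-5, W), 2)))
Add(Function('Y')(13), Mul(Function('M')(-8), Function('D')(0))) = Add(Add(64, Pow(Add(-5, 13), 2)), Mul(Mul(6, -8), 0)) = Add(Add(64, Pow(8, 2)), Mul(-48, 0)) = Add(Add(64, 64), 0) = Add(128, 0) = 128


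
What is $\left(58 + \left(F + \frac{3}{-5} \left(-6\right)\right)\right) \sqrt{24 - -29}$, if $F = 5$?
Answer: $\frac{333 \sqrt{53}}{5} \approx 484.86$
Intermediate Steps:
$\left(58 + \left(F + \frac{3}{-5} \left(-6\right)\right)\right) \sqrt{24 - -29} = \left(58 + \left(5 + \frac{3}{-5} \left(-6\right)\right)\right) \sqrt{24 - -29} = \left(58 + \left(5 + 3 \left(- \frac{1}{5}\right) \left(-6\right)\right)\right) \sqrt{24 + 29} = \left(58 + \left(5 - - \frac{18}{5}\right)\right) \sqrt{53} = \left(58 + \left(5 + \frac{18}{5}\right)\right) \sqrt{53} = \left(58 + \frac{43}{5}\right) \sqrt{53} = \frac{333 \sqrt{53}}{5}$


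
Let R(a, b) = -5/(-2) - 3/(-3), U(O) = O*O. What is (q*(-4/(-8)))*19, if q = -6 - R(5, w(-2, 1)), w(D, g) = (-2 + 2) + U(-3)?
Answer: -361/4 ≈ -90.250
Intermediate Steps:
U(O) = O**2
w(D, g) = 9 (w(D, g) = (-2 + 2) + (-3)**2 = 0 + 9 = 9)
R(a, b) = 7/2 (R(a, b) = -5*(-1/2) - 3*(-1/3) = 5/2 + 1 = 7/2)
q = -19/2 (q = -6 - 1*7/2 = -6 - 7/2 = -19/2 ≈ -9.5000)
(q*(-4/(-8)))*19 = -(-38)/(-8)*19 = -(-38)*(-1)/8*19 = -19/2*1/2*19 = -19/4*19 = -361/4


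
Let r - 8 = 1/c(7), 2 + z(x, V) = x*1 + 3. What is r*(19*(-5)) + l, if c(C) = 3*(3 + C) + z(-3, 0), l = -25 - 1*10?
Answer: -22355/28 ≈ -798.39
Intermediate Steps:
z(x, V) = 1 + x (z(x, V) = -2 + (x*1 + 3) = -2 + (x + 3) = -2 + (3 + x) = 1 + x)
l = -35 (l = -25 - 10 = -35)
c(C) = 7 + 3*C (c(C) = 3*(3 + C) + (1 - 3) = (9 + 3*C) - 2 = 7 + 3*C)
r = 225/28 (r = 8 + 1/(7 + 3*7) = 8 + 1/(7 + 21) = 8 + 1/28 = 225/28 ≈ 8.0357)
r*(19*(-5)) + l = 225*(19*(-5))/28 - 35 = (225/28)*(-95) - 35 = -21375/28 - 35 = -22355/28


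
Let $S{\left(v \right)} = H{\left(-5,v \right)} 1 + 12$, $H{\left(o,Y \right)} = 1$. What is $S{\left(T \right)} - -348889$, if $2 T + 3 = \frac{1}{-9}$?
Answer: $348902$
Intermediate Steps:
$T = - \frac{14}{9}$ ($T = - \frac{3}{2} + \frac{1}{2 \left(-9\right)} = - \frac{3}{2} + \frac{1}{2} \left(- \frac{1}{9}\right) = - \frac{3}{2} - \frac{1}{18} = - \frac{14}{9} \approx -1.5556$)
$S{\left(v \right)} = 13$ ($S{\left(v \right)} = 1 \cdot 1 + 12 = 1 + 12 = 13$)
$S{\left(T \right)} - -348889 = 13 - -348889 = 13 + 348889 = 348902$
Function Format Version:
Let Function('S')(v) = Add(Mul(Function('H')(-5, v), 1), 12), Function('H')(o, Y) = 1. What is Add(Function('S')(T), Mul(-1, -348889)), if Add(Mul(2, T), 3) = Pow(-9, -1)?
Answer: 348902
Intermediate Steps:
T = Rational(-14, 9) (T = Add(Rational(-3, 2), Mul(Rational(1, 2), Pow(-9, -1))) = Add(Rational(-3, 2), Mul(Rational(1, 2), Rational(-1, 9))) = Add(Rational(-3, 2), Rational(-1, 18)) = Rational(-14, 9) ≈ -1.5556)
Function('S')(v) = 13 (Function('S')(v) = Add(Mul(1, 1), 12) = Add(1, 12) = 13)
Add(Function('S')(T), Mul(-1, -348889)) = Add(13, Mul(-1, -348889)) = Add(13, 348889) = 348902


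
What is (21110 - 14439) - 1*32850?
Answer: -26179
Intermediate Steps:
(21110 - 14439) - 1*32850 = 6671 - 32850 = -26179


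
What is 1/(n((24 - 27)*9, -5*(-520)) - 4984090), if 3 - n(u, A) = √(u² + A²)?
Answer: -4984087/24841116462840 + √6760729/24841116462840 ≈ -2.0053e-7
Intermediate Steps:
n(u, A) = 3 - √(A² + u²) (n(u, A) = 3 - √(u² + A²) = 3 - √(A² + u²))
1/(n((24 - 27)*9, -5*(-520)) - 4984090) = 1/((3 - √((-5*(-520))² + ((24 - 27)*9)²)) - 4984090) = 1/((3 - √(2600² + (-3*9)²)) - 4984090) = 1/((3 - √(6760000 + (-27)²)) - 4984090) = 1/((3 - √(6760000 + 729)) - 4984090) = 1/((3 - √6760729) - 4984090) = 1/(-4984087 - √6760729)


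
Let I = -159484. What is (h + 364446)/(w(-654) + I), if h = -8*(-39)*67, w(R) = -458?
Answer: -64225/26657 ≈ -2.4093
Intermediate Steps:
h = 20904 (h = 312*67 = 20904)
(h + 364446)/(w(-654) + I) = (20904 + 364446)/(-458 - 159484) = 385350/(-159942) = 385350*(-1/159942) = -64225/26657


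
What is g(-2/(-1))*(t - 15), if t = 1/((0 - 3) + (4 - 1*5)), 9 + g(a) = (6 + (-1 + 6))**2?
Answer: -1708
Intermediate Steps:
g(a) = 112 (g(a) = -9 + (6 + (-1 + 6))**2 = -9 + (6 + 5)**2 = -9 + 11**2 = -9 + 121 = 112)
t = -1/4 (t = 1/(-3 + (4 - 5)) = 1/(-3 - 1) = 1/(-4) = -1/4 ≈ -0.25000)
g(-2/(-1))*(t - 15) = 112*(-1/4 - 15) = 112*(-61/4) = -1708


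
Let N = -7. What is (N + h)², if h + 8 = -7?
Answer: 484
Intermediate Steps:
h = -15 (h = -8 - 7 = -15)
(N + h)² = (-7 - 15)² = (-22)² = 484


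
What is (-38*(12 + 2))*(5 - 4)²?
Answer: -532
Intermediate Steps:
(-38*(12 + 2))*(5 - 4)² = -38*14*1² = -532*1 = -532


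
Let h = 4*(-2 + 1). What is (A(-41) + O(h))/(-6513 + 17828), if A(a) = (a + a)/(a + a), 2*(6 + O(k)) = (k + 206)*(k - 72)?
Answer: -7681/11315 ≈ -0.67883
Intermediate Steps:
h = -4 (h = 4*(-1) = -4)
O(k) = -6 + (-72 + k)*(206 + k)/2 (O(k) = -6 + ((k + 206)*(k - 72))/2 = -6 + ((206 + k)*(-72 + k))/2 = -6 + ((-72 + k)*(206 + k))/2 = -6 + (-72 + k)*(206 + k)/2)
A(a) = 1 (A(a) = (2*a)/((2*a)) = (2*a)*(1/(2*a)) = 1)
(A(-41) + O(h))/(-6513 + 17828) = (1 + (-7422 + (½)*(-4)² + 67*(-4)))/(-6513 + 17828) = (1 + (-7422 + (½)*16 - 268))/11315 = (1 + (-7422 + 8 - 268))*(1/11315) = (1 - 7682)*(1/11315) = -7681*1/11315 = -7681/11315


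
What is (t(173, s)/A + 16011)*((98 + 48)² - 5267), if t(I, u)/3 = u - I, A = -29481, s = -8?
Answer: 2525154121622/9827 ≈ 2.5696e+8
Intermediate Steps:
t(I, u) = -3*I + 3*u (t(I, u) = 3*(u - I) = -3*I + 3*u)
(t(173, s)/A + 16011)*((98 + 48)² - 5267) = ((-3*173 + 3*(-8))/(-29481) + 16011)*((98 + 48)² - 5267) = ((-519 - 24)*(-1/29481) + 16011)*(146² - 5267) = (-543*(-1/29481) + 16011)*(21316 - 5267) = (181/9827 + 16011)*16049 = (157340278/9827)*16049 = 2525154121622/9827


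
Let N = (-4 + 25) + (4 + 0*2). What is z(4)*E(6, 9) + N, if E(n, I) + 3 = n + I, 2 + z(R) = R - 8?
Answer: -47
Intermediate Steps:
z(R) = -10 + R (z(R) = -2 + (R - 8) = -2 + (-8 + R) = -10 + R)
E(n, I) = -3 + I + n (E(n, I) = -3 + (n + I) = -3 + (I + n) = -3 + I + n)
N = 25 (N = 21 + (4 + 0) = 21 + 4 = 25)
z(4)*E(6, 9) + N = (-10 + 4)*(-3 + 9 + 6) + 25 = -6*12 + 25 = -72 + 25 = -47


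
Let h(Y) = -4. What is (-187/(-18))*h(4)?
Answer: -374/9 ≈ -41.556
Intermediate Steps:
(-187/(-18))*h(4) = -187/(-18)*(-4) = -187*(-1)/18*(-4) = -17*(-11/18)*(-4) = (187/18)*(-4) = -374/9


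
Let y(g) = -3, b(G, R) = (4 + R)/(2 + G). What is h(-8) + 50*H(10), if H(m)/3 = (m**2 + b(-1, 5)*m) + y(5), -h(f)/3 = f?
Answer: 28074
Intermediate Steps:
b(G, R) = (4 + R)/(2 + G)
h(f) = -3*f
H(m) = -9 + 3*m**2 + 27*m (H(m) = 3*((m**2 + ((4 + 5)/(2 - 1))*m) - 3) = 3*((m**2 + (9/1)*m) - 3) = 3*((m**2 + (1*9)*m) - 3) = 3*((m**2 + 9*m) - 3) = 3*(-3 + m**2 + 9*m) = -9 + 3*m**2 + 27*m)
h(-8) + 50*H(10) = -3*(-8) + 50*(-9 + 3*10**2 + 27*10) = 24 + 50*(-9 + 3*100 + 270) = 24 + 50*(-9 + 300 + 270) = 24 + 50*561 = 24 + 28050 = 28074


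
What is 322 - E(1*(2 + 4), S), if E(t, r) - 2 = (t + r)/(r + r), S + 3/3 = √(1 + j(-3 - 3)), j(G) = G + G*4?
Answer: 1598/5 + I*√29/10 ≈ 319.6 + 0.53852*I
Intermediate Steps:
j(G) = 5*G (j(G) = G + 4*G = 5*G)
S = -1 + I*√29 (S = -1 + √(1 + 5*(-3 - 3)) = -1 + √(1 + 5*(-6)) = -1 + √(1 - 30) = -1 + √(-29) = -1 + I*√29 ≈ -1.0 + 5.3852*I)
E(t, r) = 2 + (r + t)/(2*r) (E(t, r) = 2 + (t + r)/(r + r) = 2 + (r + t)/((2*r)) = 2 + (r + t)*(1/(2*r)) = 2 + (r + t)/(2*r))
322 - E(1*(2 + 4), S) = 322 - (1*(2 + 4) + 5*(-1 + I*√29))/(2*(-1 + I*√29)) = 322 - (1*6 + (-5 + 5*I*√29))/(2*(-1 + I*√29)) = 322 - (6 + (-5 + 5*I*√29))/(2*(-1 + I*√29)) = 322 - (1 + 5*I*√29)/(2*(-1 + I*√29))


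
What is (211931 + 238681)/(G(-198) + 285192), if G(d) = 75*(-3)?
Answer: 50068/31663 ≈ 1.5813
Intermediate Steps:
G(d) = -225
(211931 + 238681)/(G(-198) + 285192) = (211931 + 238681)/(-225 + 285192) = 450612/284967 = 450612*(1/284967) = 50068/31663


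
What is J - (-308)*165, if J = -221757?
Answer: -170937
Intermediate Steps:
J - (-308)*165 = -221757 - (-308)*165 = -221757 - 1*(-50820) = -221757 + 50820 = -170937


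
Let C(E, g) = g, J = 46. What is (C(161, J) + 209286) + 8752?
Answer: 218084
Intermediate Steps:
(C(161, J) + 209286) + 8752 = (46 + 209286) + 8752 = 209332 + 8752 = 218084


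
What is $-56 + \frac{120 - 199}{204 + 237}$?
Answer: $- \frac{24775}{441} \approx -56.179$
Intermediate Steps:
$-56 + \frac{120 - 199}{204 + 237} = -56 - \frac{79}{441} = - \frac{24775}{441}$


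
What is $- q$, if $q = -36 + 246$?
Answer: $-210$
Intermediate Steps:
$q = 210$
$- q = \left(-1\right) 210 = -210$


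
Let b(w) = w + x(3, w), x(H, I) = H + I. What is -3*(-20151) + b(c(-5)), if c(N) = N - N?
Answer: 60456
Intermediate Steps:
c(N) = 0
b(w) = 3 + 2*w (b(w) = w + (3 + w) = 3 + 2*w)
-3*(-20151) + b(c(-5)) = -3*(-20151) + (3 + 2*0) = 60453 + (3 + 0) = 60453 + 3 = 60456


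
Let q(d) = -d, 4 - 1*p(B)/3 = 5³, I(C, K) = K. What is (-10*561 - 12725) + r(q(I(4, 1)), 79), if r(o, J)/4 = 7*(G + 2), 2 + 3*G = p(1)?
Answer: -65057/3 ≈ -21686.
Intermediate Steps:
p(B) = -363 (p(B) = 12 - 3*5³ = 12 - 3*125 = 12 - 375 = -363)
G = -365/3 (G = -⅔ + (⅓)*(-363) = -⅔ - 121 = -365/3 ≈ -121.67)
r(o, J) = -10052/3 (r(o, J) = 4*(7*(-365/3 + 2)) = 4*(7*(-359/3)) = 4*(-2513/3) = -10052/3)
(-10*561 - 12725) + r(q(I(4, 1)), 79) = (-10*561 - 12725) - 10052/3 = (-5610 - 12725) - 10052/3 = -18335 - 10052/3 = -65057/3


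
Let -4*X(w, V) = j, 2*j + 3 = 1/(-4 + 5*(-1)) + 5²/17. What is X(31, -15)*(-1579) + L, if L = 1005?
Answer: 833791/1224 ≈ 681.20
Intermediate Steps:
j = -251/306 (j = -3/2 + (1/(-4 + 5*(-1)) + 5²/17)/2 = -3/2 + (1/(-4 - 5) + 25*(1/17))/2 = -3/2 + (1/(-9) + 25/17)/2 = -3/2 + (1*(-⅑) + 25/17)/2 = -3/2 + (-⅑ + 25/17)/2 = -3/2 + (½)*(208/153) = -3/2 + 104/153 = -251/306 ≈ -0.82026)
X(w, V) = 251/1224 (X(w, V) = -¼*(-251/306) = 251/1224)
X(31, -15)*(-1579) + L = (251/1224)*(-1579) + 1005 = -396329/1224 + 1005 = 833791/1224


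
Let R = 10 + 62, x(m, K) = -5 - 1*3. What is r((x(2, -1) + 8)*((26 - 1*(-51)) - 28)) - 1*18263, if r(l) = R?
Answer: -18191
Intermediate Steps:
x(m, K) = -8 (x(m, K) = -5 - 3 = -8)
R = 72
r(l) = 72
r((x(2, -1) + 8)*((26 - 1*(-51)) - 28)) - 1*18263 = 72 - 1*18263 = 72 - 18263 = -18191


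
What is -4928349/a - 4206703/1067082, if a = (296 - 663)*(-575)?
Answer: -6146672008193/225180979050 ≈ -27.297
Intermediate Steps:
a = 211025 (a = -367*(-575) = 211025)
-4928349/a - 4206703/1067082 = -4928349/211025 - 4206703/1067082 = -6146672008193/225180979050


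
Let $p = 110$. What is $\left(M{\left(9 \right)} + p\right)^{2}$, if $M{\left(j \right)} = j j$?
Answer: $36481$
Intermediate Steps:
$M{\left(j \right)} = j^{2}$
$\left(M{\left(9 \right)} + p\right)^{2} = \left(9^{2} + 110\right)^{2} = \left(81 + 110\right)^{2} = 191^{2} = 36481$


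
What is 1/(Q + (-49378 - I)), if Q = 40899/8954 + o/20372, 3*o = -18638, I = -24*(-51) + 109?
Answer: -6218553/315322533244 ≈ -1.9721e-5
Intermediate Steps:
I = 1333 (I = 1224 + 109 = 1333)
o = -18638/3 (o = (1/3)*(-18638) = -18638/3 ≈ -6212.7)
Q = 26507939/6218553 (Q = 40899/8954 - 18638/3/20372 = 40899*(1/8954) - 18638/3*1/20372 = 40899/8954 - 9319/30558 = 26507939/6218553 ≈ 4.2627)
1/(Q + (-49378 - I)) = 1/(26507939/6218553 + (-49378 - 1*1333)) = 1/(26507939/6218553 + (-49378 - 1333)) = 1/(26507939/6218553 - 50711) = 1/(-315322533244/6218553) = -6218553/315322533244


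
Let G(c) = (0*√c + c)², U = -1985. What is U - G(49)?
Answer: -4386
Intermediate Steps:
G(c) = c² (G(c) = (0 + c)² = c²)
U - G(49) = -1985 - 1*49² = -1985 - 1*2401 = -1985 - 2401 = -4386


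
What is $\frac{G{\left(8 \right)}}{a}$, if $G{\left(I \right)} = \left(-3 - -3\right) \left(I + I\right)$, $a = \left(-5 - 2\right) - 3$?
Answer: $0$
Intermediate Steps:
$a = -10$ ($a = \left(-5 + \left(-3 + 1\right)\right) - 3 = \left(-5 - 2\right) - 3 = -7 - 3 = -10$)
$G{\left(I \right)} = 0$ ($G{\left(I \right)} = \left(-3 + 3\right) 2 I = 0 \cdot 2 I = 0$)
$\frac{G{\left(8 \right)}}{a} = \frac{1}{-10} \cdot 0 = \left(- \frac{1}{10}\right) 0 = 0$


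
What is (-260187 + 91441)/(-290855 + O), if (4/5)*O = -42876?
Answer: 84373/172225 ≈ 0.48990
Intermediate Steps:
O = -53595 (O = (5/4)*(-42876) = -53595)
(-260187 + 91441)/(-290855 + O) = (-260187 + 91441)/(-290855 - 53595) = -168746/(-344450) = -168746*(-1/344450) = 84373/172225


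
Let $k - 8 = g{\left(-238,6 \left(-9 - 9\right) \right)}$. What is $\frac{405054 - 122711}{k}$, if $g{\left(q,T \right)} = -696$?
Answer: $- \frac{282343}{688} \approx -410.38$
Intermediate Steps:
$k = -688$ ($k = 8 - 696 = -688$)
$\frac{405054 - 122711}{k} = \frac{405054 - 122711}{-688} = 282343 \left(- \frac{1}{688}\right) = - \frac{282343}{688}$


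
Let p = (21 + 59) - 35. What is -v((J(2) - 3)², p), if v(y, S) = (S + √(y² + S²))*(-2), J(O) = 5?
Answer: 90 + 2*√2041 ≈ 180.35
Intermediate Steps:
p = 45 (p = 80 - 35 = 45)
v(y, S) = -2*S - 2*√(S² + y²) (v(y, S) = (S + √(S² + y²))*(-2) = -2*S - 2*√(S² + y²))
-v((J(2) - 3)², p) = -(-2*45 - 2*√(45² + ((5 - 3)²)²)) = -(-90 - 2*√(2025 + (2²)²)) = -(-90 - 2*√(2025 + 4²)) = -(-90 - 2*√(2025 + 16)) = -(-90 - 2*√2041) = 90 + 2*√2041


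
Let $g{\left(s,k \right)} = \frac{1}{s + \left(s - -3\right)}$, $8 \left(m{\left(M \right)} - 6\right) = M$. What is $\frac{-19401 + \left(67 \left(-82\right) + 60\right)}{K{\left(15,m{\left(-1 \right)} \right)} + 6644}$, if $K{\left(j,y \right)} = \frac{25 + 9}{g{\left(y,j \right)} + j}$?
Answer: $- \frac{22078315}{5908522} \approx -3.7367$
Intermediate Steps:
$m{\left(M \right)} = 6 + \frac{M}{8}$
$g{\left(s,k \right)} = \frac{1}{3 + 2 s}$ ($g{\left(s,k \right)} = \frac{1}{s + \left(s + 3\right)} = \frac{1}{s + \left(3 + s\right)} = \frac{1}{3 + 2 s}$)
$K{\left(j,y \right)} = \frac{34}{j + \frac{1}{3 + 2 y}}$ ($K{\left(j,y \right)} = \frac{25 + 9}{\frac{1}{3 + 2 y} + j} = \frac{34}{j + \frac{1}{3 + 2 y}}$)
$\frac{-19401 + \left(67 \left(-82\right) + 60\right)}{K{\left(15,m{\left(-1 \right)} \right)} + 6644} = \frac{-19401 + \left(67 \left(-82\right) + 60\right)}{\frac{34 \left(3 + 2 \left(6 + \frac{1}{8} \left(-1\right)\right)\right)}{1 + 15 \left(3 + 2 \left(6 + \frac{1}{8} \left(-1\right)\right)\right)} + 6644} = \frac{-19401 + \left(-5494 + 60\right)}{\frac{34 \left(3 + 2 \left(6 - \frac{1}{8}\right)\right)}{1 + 15 \left(3 + 2 \left(6 - \frac{1}{8}\right)\right)} + 6644} = \frac{-19401 - 5434}{\frac{34 \left(3 + 2 \cdot \frac{47}{8}\right)}{1 + 15 \left(3 + 2 \cdot \frac{47}{8}\right)} + 6644} = - \frac{24835}{\frac{34 \left(3 + \frac{47}{4}\right)}{1 + 15 \left(3 + \frac{47}{4}\right)} + 6644} = - \frac{24835}{34 \frac{1}{1 + 15 \cdot \frac{59}{4}} \cdot \frac{59}{4} + 6644} = - \frac{24835}{34 \frac{1}{1 + \frac{885}{4}} \cdot \frac{59}{4} + 6644} = - \frac{24835}{34 \frac{1}{\frac{889}{4}} \cdot \frac{59}{4} + 6644} = - \frac{24835}{34 \cdot \frac{4}{889} \cdot \frac{59}{4} + 6644} = - \frac{24835}{\frac{2006}{889} + 6644} = - \frac{24835}{\frac{5908522}{889}} = \left(-24835\right) \frac{889}{5908522} = - \frac{22078315}{5908522}$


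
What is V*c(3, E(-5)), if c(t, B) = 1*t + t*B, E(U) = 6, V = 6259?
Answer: 131439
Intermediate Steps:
c(t, B) = t + B*t
V*c(3, E(-5)) = 6259*(3*(1 + 6)) = 6259*(3*7) = 6259*21 = 131439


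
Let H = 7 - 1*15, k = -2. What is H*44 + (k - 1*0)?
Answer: -354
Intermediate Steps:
H = -8 (H = 7 - 15 = -8)
H*44 + (k - 1*0) = -8*44 + (-2 - 1*0) = -352 + (-2 + 0) = -352 - 2 = -354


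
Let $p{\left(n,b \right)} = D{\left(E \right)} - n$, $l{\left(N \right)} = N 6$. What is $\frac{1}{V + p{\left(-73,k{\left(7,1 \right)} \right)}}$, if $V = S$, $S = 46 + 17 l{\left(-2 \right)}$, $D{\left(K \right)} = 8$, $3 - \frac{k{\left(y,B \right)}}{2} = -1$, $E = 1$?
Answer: $- \frac{1}{77} \approx -0.012987$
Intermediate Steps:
$l{\left(N \right)} = 6 N$
$k{\left(y,B \right)} = 8$ ($k{\left(y,B \right)} = 6 - -2 = 6 + 2 = 8$)
$S = -158$ ($S = 46 + 17 \cdot 6 \left(-2\right) = 46 + 17 \left(-12\right) = 46 - 204 = -158$)
$V = -158$
$p{\left(n,b \right)} = 8 - n$
$\frac{1}{V + p{\left(-73,k{\left(7,1 \right)} \right)}} = \frac{1}{-158 + \left(8 - -73\right)} = \frac{1}{-158 + \left(8 + 73\right)} = \frac{1}{-158 + 81} = \frac{1}{-77} = - \frac{1}{77}$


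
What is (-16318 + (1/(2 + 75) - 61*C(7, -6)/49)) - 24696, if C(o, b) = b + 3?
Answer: -22104526/539 ≈ -41010.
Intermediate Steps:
C(o, b) = 3 + b
(-16318 + (1/(2 + 75) - 61*C(7, -6)/49)) - 24696 = (-16318 + (1/(2 + 75) - 61*(3 - 6)/49)) - 24696 = (-16318 + (1/77 - (-183)/49)) - 24696 = (-16318 + (1/77 - 61*(-3/49))) - 24696 = (-16318 + (1/77 + 183/49)) - 24696 = (-16318 + 2020/539) - 24696 = -8793382/539 - 24696 = -22104526/539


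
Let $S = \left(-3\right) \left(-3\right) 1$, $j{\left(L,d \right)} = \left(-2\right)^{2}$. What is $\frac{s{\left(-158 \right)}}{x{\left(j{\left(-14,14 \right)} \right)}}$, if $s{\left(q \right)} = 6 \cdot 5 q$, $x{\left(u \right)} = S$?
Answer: $- \frac{1580}{3} \approx -526.67$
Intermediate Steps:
$j{\left(L,d \right)} = 4$
$S = 9$ ($S = 9 \cdot 1 = 9$)
$x{\left(u \right)} = 9$
$s{\left(q \right)} = 30 q$
$\frac{s{\left(-158 \right)}}{x{\left(j{\left(-14,14 \right)} \right)}} = \frac{30 \left(-158\right)}{9} = \left(-4740\right) \frac{1}{9} = - \frac{1580}{3}$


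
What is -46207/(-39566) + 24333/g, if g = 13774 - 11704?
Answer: 88200664/6825135 ≈ 12.923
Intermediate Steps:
g = 2070
-46207/(-39566) + 24333/g = -46207/(-39566) + 24333/2070 = -46207*(-1/39566) + 24333*(1/2070) = 46207/39566 + 8111/690 = 88200664/6825135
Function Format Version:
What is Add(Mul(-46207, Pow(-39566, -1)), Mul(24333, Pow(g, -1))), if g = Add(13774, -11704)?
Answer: Rational(88200664, 6825135) ≈ 12.923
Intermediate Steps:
g = 2070
Add(Mul(-46207, Pow(-39566, -1)), Mul(24333, Pow(g, -1))) = Add(Mul(-46207, Pow(-39566, -1)), Mul(24333, Pow(2070, -1))) = Add(Mul(-46207, Rational(-1, 39566)), Mul(24333, Rational(1, 2070))) = Add(Rational(46207, 39566), Rational(8111, 690)) = Rational(88200664, 6825135)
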